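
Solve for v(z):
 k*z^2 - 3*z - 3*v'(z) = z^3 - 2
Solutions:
 v(z) = C1 + k*z^3/9 - z^4/12 - z^2/2 + 2*z/3


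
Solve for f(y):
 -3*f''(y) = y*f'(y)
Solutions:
 f(y) = C1 + C2*erf(sqrt(6)*y/6)


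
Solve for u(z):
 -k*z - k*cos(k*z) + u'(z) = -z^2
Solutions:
 u(z) = C1 + k*z^2/2 - z^3/3 + sin(k*z)


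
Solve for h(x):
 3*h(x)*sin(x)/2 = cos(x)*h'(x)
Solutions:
 h(x) = C1/cos(x)^(3/2)


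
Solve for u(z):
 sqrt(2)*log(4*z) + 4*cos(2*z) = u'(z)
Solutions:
 u(z) = C1 + sqrt(2)*z*(log(z) - 1) + 2*sqrt(2)*z*log(2) + 2*sin(2*z)


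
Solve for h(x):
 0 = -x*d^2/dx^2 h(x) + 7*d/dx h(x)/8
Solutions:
 h(x) = C1 + C2*x^(15/8)


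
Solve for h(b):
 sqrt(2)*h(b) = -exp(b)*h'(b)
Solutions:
 h(b) = C1*exp(sqrt(2)*exp(-b))


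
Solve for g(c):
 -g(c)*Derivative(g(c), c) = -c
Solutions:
 g(c) = -sqrt(C1 + c^2)
 g(c) = sqrt(C1 + c^2)


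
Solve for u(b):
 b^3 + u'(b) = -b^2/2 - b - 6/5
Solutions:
 u(b) = C1 - b^4/4 - b^3/6 - b^2/2 - 6*b/5


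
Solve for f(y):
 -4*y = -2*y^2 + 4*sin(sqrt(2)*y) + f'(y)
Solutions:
 f(y) = C1 + 2*y^3/3 - 2*y^2 + 2*sqrt(2)*cos(sqrt(2)*y)


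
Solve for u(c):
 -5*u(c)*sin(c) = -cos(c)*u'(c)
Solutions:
 u(c) = C1/cos(c)^5


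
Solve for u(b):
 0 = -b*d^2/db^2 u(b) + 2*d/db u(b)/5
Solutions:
 u(b) = C1 + C2*b^(7/5)


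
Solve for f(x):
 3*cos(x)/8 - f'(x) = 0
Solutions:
 f(x) = C1 + 3*sin(x)/8


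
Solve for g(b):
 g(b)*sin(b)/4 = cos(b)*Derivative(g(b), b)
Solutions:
 g(b) = C1/cos(b)^(1/4)


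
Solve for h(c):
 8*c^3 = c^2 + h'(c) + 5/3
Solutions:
 h(c) = C1 + 2*c^4 - c^3/3 - 5*c/3


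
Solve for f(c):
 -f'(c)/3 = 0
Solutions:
 f(c) = C1


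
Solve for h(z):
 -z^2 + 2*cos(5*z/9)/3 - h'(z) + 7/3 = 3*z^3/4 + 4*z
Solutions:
 h(z) = C1 - 3*z^4/16 - z^3/3 - 2*z^2 + 7*z/3 + 6*sin(5*z/9)/5


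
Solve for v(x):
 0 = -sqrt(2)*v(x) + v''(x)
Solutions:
 v(x) = C1*exp(-2^(1/4)*x) + C2*exp(2^(1/4)*x)


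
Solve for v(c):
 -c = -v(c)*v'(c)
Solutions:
 v(c) = -sqrt(C1 + c^2)
 v(c) = sqrt(C1 + c^2)


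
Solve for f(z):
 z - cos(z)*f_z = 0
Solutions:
 f(z) = C1 + Integral(z/cos(z), z)


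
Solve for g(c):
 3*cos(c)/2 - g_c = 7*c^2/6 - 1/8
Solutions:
 g(c) = C1 - 7*c^3/18 + c/8 + 3*sin(c)/2


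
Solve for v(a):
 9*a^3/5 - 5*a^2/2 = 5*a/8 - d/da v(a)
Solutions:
 v(a) = C1 - 9*a^4/20 + 5*a^3/6 + 5*a^2/16


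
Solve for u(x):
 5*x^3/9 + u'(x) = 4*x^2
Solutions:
 u(x) = C1 - 5*x^4/36 + 4*x^3/3


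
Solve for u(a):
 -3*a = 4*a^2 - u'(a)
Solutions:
 u(a) = C1 + 4*a^3/3 + 3*a^2/2


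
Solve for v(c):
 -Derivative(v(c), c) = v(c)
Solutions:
 v(c) = C1*exp(-c)


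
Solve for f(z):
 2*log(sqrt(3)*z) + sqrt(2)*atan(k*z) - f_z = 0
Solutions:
 f(z) = C1 + 2*z*log(z) - 2*z + z*log(3) + sqrt(2)*Piecewise((z*atan(k*z) - log(k^2*z^2 + 1)/(2*k), Ne(k, 0)), (0, True))


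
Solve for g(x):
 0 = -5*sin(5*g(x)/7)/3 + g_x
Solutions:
 -5*x/3 + 7*log(cos(5*g(x)/7) - 1)/10 - 7*log(cos(5*g(x)/7) + 1)/10 = C1


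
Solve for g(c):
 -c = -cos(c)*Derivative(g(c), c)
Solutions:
 g(c) = C1 + Integral(c/cos(c), c)


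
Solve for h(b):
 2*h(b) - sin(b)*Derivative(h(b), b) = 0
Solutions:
 h(b) = C1*(cos(b) - 1)/(cos(b) + 1)


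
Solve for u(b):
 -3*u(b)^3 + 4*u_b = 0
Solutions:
 u(b) = -sqrt(2)*sqrt(-1/(C1 + 3*b))
 u(b) = sqrt(2)*sqrt(-1/(C1 + 3*b))


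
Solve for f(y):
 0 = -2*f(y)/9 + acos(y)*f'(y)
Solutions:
 f(y) = C1*exp(2*Integral(1/acos(y), y)/9)


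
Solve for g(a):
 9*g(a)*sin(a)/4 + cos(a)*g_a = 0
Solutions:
 g(a) = C1*cos(a)^(9/4)


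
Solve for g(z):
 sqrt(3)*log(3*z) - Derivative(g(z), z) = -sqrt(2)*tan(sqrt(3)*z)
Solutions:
 g(z) = C1 + sqrt(3)*z*(log(z) - 1) + sqrt(3)*z*log(3) - sqrt(6)*log(cos(sqrt(3)*z))/3


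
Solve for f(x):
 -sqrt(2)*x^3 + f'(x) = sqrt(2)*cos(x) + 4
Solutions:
 f(x) = C1 + sqrt(2)*x^4/4 + 4*x + sqrt(2)*sin(x)


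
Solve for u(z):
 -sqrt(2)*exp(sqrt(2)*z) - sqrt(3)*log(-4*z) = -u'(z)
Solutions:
 u(z) = C1 + sqrt(3)*z*log(-z) + sqrt(3)*z*(-1 + 2*log(2)) + exp(sqrt(2)*z)


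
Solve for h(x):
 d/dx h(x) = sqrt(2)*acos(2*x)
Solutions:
 h(x) = C1 + sqrt(2)*(x*acos(2*x) - sqrt(1 - 4*x^2)/2)


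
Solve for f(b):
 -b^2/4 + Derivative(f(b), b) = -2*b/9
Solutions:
 f(b) = C1 + b^3/12 - b^2/9


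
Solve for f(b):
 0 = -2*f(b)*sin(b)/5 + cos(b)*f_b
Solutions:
 f(b) = C1/cos(b)^(2/5)


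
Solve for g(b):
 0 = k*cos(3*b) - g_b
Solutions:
 g(b) = C1 + k*sin(3*b)/3


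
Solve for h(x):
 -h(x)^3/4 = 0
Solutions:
 h(x) = 0


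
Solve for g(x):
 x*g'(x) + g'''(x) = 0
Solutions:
 g(x) = C1 + Integral(C2*airyai(-x) + C3*airybi(-x), x)


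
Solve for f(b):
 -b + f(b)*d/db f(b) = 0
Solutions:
 f(b) = -sqrt(C1 + b^2)
 f(b) = sqrt(C1 + b^2)


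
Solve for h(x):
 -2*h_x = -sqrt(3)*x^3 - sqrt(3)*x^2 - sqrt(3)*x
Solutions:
 h(x) = C1 + sqrt(3)*x^4/8 + sqrt(3)*x^3/6 + sqrt(3)*x^2/4


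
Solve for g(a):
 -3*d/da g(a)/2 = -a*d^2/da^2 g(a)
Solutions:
 g(a) = C1 + C2*a^(5/2)


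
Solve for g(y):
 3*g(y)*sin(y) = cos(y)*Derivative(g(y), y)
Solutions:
 g(y) = C1/cos(y)^3


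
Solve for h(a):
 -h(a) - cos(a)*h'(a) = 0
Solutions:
 h(a) = C1*sqrt(sin(a) - 1)/sqrt(sin(a) + 1)


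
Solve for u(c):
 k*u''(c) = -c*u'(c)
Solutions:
 u(c) = C1 + C2*sqrt(k)*erf(sqrt(2)*c*sqrt(1/k)/2)


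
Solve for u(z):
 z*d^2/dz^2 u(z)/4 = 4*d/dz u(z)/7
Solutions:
 u(z) = C1 + C2*z^(23/7)


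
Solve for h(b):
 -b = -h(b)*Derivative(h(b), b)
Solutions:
 h(b) = -sqrt(C1 + b^2)
 h(b) = sqrt(C1 + b^2)


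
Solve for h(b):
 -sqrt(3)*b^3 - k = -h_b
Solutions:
 h(b) = C1 + sqrt(3)*b^4/4 + b*k


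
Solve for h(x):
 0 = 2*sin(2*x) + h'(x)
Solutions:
 h(x) = C1 + cos(2*x)


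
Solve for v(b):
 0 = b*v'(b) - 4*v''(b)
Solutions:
 v(b) = C1 + C2*erfi(sqrt(2)*b/4)


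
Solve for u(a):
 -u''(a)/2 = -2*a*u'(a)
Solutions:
 u(a) = C1 + C2*erfi(sqrt(2)*a)


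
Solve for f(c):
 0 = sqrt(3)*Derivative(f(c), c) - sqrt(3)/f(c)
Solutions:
 f(c) = -sqrt(C1 + 2*c)
 f(c) = sqrt(C1 + 2*c)


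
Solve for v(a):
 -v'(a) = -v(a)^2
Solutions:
 v(a) = -1/(C1 + a)


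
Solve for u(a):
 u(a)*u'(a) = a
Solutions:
 u(a) = -sqrt(C1 + a^2)
 u(a) = sqrt(C1 + a^2)


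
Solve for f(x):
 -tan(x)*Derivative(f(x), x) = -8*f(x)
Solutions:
 f(x) = C1*sin(x)^8


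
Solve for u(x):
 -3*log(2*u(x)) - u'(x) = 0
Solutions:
 Integral(1/(log(_y) + log(2)), (_y, u(x)))/3 = C1 - x


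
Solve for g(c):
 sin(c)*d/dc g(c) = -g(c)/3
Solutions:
 g(c) = C1*(cos(c) + 1)^(1/6)/(cos(c) - 1)^(1/6)


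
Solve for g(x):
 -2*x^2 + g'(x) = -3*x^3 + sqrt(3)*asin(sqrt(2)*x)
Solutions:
 g(x) = C1 - 3*x^4/4 + 2*x^3/3 + sqrt(3)*(x*asin(sqrt(2)*x) + sqrt(2)*sqrt(1 - 2*x^2)/2)


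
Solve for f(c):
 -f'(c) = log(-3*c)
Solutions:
 f(c) = C1 - c*log(-c) + c*(1 - log(3))


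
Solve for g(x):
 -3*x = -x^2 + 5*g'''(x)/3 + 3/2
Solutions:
 g(x) = C1 + C2*x + C3*x^2 + x^5/100 - 3*x^4/40 - 3*x^3/20


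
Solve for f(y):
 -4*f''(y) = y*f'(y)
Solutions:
 f(y) = C1 + C2*erf(sqrt(2)*y/4)


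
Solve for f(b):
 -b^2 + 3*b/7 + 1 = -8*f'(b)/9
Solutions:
 f(b) = C1 + 3*b^3/8 - 27*b^2/112 - 9*b/8


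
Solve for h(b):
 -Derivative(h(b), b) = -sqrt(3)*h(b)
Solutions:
 h(b) = C1*exp(sqrt(3)*b)


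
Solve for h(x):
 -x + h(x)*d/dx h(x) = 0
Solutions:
 h(x) = -sqrt(C1 + x^2)
 h(x) = sqrt(C1 + x^2)


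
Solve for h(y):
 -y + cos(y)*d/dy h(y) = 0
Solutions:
 h(y) = C1 + Integral(y/cos(y), y)


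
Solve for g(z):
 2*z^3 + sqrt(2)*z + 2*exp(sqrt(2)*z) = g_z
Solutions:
 g(z) = C1 + z^4/2 + sqrt(2)*z^2/2 + sqrt(2)*exp(sqrt(2)*z)


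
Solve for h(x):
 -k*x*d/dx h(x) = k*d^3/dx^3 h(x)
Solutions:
 h(x) = C1 + Integral(C2*airyai(-x) + C3*airybi(-x), x)


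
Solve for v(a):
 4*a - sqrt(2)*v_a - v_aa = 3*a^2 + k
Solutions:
 v(a) = C1 + C2*exp(-sqrt(2)*a) - sqrt(2)*a^3/2 + sqrt(2)*a^2 + 3*a^2/2 - sqrt(2)*a*k/2 - 3*sqrt(2)*a/2 - 2*a


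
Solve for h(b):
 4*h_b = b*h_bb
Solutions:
 h(b) = C1 + C2*b^5


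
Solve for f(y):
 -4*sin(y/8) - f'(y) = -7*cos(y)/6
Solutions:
 f(y) = C1 + 7*sin(y)/6 + 32*cos(y/8)


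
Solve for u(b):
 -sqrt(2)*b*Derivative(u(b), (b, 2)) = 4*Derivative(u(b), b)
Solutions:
 u(b) = C1 + C2*b^(1 - 2*sqrt(2))


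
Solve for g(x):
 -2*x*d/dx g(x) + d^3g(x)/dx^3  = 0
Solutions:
 g(x) = C1 + Integral(C2*airyai(2^(1/3)*x) + C3*airybi(2^(1/3)*x), x)


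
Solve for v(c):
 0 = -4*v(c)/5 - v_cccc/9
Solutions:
 v(c) = (C1*sin(sqrt(3)*5^(3/4)*c/5) + C2*cos(sqrt(3)*5^(3/4)*c/5))*exp(-sqrt(3)*5^(3/4)*c/5) + (C3*sin(sqrt(3)*5^(3/4)*c/5) + C4*cos(sqrt(3)*5^(3/4)*c/5))*exp(sqrt(3)*5^(3/4)*c/5)


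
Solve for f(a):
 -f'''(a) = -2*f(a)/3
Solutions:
 f(a) = C3*exp(2^(1/3)*3^(2/3)*a/3) + (C1*sin(2^(1/3)*3^(1/6)*a/2) + C2*cos(2^(1/3)*3^(1/6)*a/2))*exp(-2^(1/3)*3^(2/3)*a/6)


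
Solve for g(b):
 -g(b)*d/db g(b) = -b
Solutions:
 g(b) = -sqrt(C1 + b^2)
 g(b) = sqrt(C1 + b^2)


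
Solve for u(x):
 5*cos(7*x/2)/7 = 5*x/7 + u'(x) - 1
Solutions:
 u(x) = C1 - 5*x^2/14 + x + 10*sin(7*x/2)/49


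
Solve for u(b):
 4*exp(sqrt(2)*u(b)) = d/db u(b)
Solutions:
 u(b) = sqrt(2)*(2*log(-1/(C1 + 4*b)) - log(2))/4


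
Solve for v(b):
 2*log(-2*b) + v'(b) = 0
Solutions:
 v(b) = C1 - 2*b*log(-b) + 2*b*(1 - log(2))


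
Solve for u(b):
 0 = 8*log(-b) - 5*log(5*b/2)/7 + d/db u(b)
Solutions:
 u(b) = C1 - 51*b*log(b)/7 + b*(-5*log(2)/7 + 5*log(5)/7 + 51/7 - 8*I*pi)


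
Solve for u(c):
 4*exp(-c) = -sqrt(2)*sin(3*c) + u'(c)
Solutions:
 u(c) = C1 - sqrt(2)*cos(3*c)/3 - 4*exp(-c)


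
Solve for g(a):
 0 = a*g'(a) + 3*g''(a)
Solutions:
 g(a) = C1 + C2*erf(sqrt(6)*a/6)


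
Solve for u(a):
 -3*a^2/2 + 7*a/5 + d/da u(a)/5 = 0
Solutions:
 u(a) = C1 + 5*a^3/2 - 7*a^2/2


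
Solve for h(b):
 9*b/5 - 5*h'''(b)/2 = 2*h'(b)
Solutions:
 h(b) = C1 + C2*sin(2*sqrt(5)*b/5) + C3*cos(2*sqrt(5)*b/5) + 9*b^2/20


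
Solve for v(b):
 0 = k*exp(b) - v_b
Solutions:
 v(b) = C1 + k*exp(b)


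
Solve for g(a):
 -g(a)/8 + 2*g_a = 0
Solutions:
 g(a) = C1*exp(a/16)


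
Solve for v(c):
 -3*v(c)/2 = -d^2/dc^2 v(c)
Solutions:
 v(c) = C1*exp(-sqrt(6)*c/2) + C2*exp(sqrt(6)*c/2)


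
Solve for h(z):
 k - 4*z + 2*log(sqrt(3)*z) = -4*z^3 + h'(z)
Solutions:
 h(z) = C1 + k*z + z^4 - 2*z^2 + 2*z*log(z) - 2*z + z*log(3)


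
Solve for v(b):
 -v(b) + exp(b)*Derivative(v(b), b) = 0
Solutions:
 v(b) = C1*exp(-exp(-b))


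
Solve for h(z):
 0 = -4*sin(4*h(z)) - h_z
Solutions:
 h(z) = -acos((-C1 - exp(32*z))/(C1 - exp(32*z)))/4 + pi/2
 h(z) = acos((-C1 - exp(32*z))/(C1 - exp(32*z)))/4


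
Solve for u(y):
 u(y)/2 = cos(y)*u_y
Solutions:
 u(y) = C1*(sin(y) + 1)^(1/4)/(sin(y) - 1)^(1/4)


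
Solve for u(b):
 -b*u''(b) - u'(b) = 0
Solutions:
 u(b) = C1 + C2*log(b)


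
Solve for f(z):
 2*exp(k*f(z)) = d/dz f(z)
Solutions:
 f(z) = Piecewise((log(-1/(C1*k + 2*k*z))/k, Ne(k, 0)), (nan, True))
 f(z) = Piecewise((C1 + 2*z, Eq(k, 0)), (nan, True))


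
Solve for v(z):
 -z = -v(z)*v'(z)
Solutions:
 v(z) = -sqrt(C1 + z^2)
 v(z) = sqrt(C1 + z^2)


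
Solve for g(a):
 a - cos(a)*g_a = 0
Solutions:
 g(a) = C1 + Integral(a/cos(a), a)


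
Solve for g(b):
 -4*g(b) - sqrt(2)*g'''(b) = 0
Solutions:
 g(b) = C3*exp(-sqrt(2)*b) + (C1*sin(sqrt(6)*b/2) + C2*cos(sqrt(6)*b/2))*exp(sqrt(2)*b/2)


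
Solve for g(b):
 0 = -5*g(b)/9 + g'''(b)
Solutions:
 g(b) = C3*exp(15^(1/3)*b/3) + (C1*sin(3^(5/6)*5^(1/3)*b/6) + C2*cos(3^(5/6)*5^(1/3)*b/6))*exp(-15^(1/3)*b/6)


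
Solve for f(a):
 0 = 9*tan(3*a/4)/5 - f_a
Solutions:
 f(a) = C1 - 12*log(cos(3*a/4))/5


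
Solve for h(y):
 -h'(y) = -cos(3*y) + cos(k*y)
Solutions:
 h(y) = C1 + sin(3*y)/3 - sin(k*y)/k


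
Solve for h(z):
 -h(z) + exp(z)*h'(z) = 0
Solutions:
 h(z) = C1*exp(-exp(-z))


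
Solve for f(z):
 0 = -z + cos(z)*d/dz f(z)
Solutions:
 f(z) = C1 + Integral(z/cos(z), z)


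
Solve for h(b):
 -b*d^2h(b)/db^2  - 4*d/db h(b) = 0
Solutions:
 h(b) = C1 + C2/b^3


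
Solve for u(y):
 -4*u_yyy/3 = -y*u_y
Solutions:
 u(y) = C1 + Integral(C2*airyai(6^(1/3)*y/2) + C3*airybi(6^(1/3)*y/2), y)


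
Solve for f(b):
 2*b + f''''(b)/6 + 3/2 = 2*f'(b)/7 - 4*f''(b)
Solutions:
 f(b) = C1 + C2*exp(14^(1/3)*b*(-7^(1/3)*(3 + sqrt(6281))^(1/3)/14 + 2*2^(1/3)/(3 + sqrt(6281))^(1/3)))*sin(14^(1/3)*sqrt(3)*b*(2*2^(1/3)/(3 + sqrt(6281))^(1/3) + 7^(1/3)*(3 + sqrt(6281))^(1/3)/14)) + C3*exp(14^(1/3)*b*(-7^(1/3)*(3 + sqrt(6281))^(1/3)/14 + 2*2^(1/3)/(3 + sqrt(6281))^(1/3)))*cos(14^(1/3)*sqrt(3)*b*(2*2^(1/3)/(3 + sqrt(6281))^(1/3) + 7^(1/3)*(3 + sqrt(6281))^(1/3)/14)) + C4*exp(14^(1/3)*b*(-4*2^(1/3)/(3 + sqrt(6281))^(1/3) + 7^(1/3)*(3 + sqrt(6281))^(1/3)/7)) + 7*b^2/2 + 413*b/4


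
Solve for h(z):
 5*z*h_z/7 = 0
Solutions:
 h(z) = C1


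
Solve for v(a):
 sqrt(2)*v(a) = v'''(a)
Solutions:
 v(a) = C3*exp(2^(1/6)*a) + (C1*sin(2^(1/6)*sqrt(3)*a/2) + C2*cos(2^(1/6)*sqrt(3)*a/2))*exp(-2^(1/6)*a/2)


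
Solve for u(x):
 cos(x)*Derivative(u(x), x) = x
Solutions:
 u(x) = C1 + Integral(x/cos(x), x)


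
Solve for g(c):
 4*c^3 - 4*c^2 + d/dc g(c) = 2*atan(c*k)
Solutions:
 g(c) = C1 - c^4 + 4*c^3/3 + 2*Piecewise((c*atan(c*k) - log(c^2*k^2 + 1)/(2*k), Ne(k, 0)), (0, True))


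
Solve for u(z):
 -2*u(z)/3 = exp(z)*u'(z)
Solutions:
 u(z) = C1*exp(2*exp(-z)/3)


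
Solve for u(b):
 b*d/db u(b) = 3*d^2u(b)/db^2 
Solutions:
 u(b) = C1 + C2*erfi(sqrt(6)*b/6)


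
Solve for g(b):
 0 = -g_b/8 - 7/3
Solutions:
 g(b) = C1 - 56*b/3


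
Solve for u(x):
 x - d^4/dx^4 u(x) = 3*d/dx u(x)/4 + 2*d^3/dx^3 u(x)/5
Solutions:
 u(x) = C1 + C2*exp(x*(-8 + 16/(45*sqrt(51265) + 10189)^(1/3) + (45*sqrt(51265) + 10189)^(1/3))/60)*sin(sqrt(3)*x*(-(45*sqrt(51265) + 10189)^(1/3) + 16/(45*sqrt(51265) + 10189)^(1/3))/60) + C3*exp(x*(-8 + 16/(45*sqrt(51265) + 10189)^(1/3) + (45*sqrt(51265) + 10189)^(1/3))/60)*cos(sqrt(3)*x*(-(45*sqrt(51265) + 10189)^(1/3) + 16/(45*sqrt(51265) + 10189)^(1/3))/60) + C4*exp(-x*(16/(45*sqrt(51265) + 10189)^(1/3) + 4 + (45*sqrt(51265) + 10189)^(1/3))/30) + 2*x^2/3


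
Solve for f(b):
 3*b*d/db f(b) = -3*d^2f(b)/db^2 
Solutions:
 f(b) = C1 + C2*erf(sqrt(2)*b/2)


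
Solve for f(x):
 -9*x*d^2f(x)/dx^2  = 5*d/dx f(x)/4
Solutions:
 f(x) = C1 + C2*x^(31/36)


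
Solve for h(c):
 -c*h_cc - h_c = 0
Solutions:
 h(c) = C1 + C2*log(c)


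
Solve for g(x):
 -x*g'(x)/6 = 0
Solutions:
 g(x) = C1


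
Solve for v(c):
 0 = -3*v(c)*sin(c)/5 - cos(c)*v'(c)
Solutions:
 v(c) = C1*cos(c)^(3/5)


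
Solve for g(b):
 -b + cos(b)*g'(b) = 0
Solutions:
 g(b) = C1 + Integral(b/cos(b), b)


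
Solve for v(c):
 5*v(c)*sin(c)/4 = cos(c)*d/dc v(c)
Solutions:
 v(c) = C1/cos(c)^(5/4)


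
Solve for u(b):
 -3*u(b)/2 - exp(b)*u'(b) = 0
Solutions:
 u(b) = C1*exp(3*exp(-b)/2)


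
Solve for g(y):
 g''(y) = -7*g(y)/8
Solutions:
 g(y) = C1*sin(sqrt(14)*y/4) + C2*cos(sqrt(14)*y/4)


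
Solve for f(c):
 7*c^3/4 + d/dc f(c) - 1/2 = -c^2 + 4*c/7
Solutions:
 f(c) = C1 - 7*c^4/16 - c^3/3 + 2*c^2/7 + c/2


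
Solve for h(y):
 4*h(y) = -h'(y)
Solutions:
 h(y) = C1*exp(-4*y)


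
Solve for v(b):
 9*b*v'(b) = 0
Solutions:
 v(b) = C1


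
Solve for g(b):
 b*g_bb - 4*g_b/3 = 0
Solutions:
 g(b) = C1 + C2*b^(7/3)


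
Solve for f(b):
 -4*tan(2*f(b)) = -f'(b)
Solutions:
 f(b) = -asin(C1*exp(8*b))/2 + pi/2
 f(b) = asin(C1*exp(8*b))/2


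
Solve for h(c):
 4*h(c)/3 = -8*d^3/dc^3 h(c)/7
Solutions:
 h(c) = C3*exp(-6^(2/3)*7^(1/3)*c/6) + (C1*sin(2^(2/3)*3^(1/6)*7^(1/3)*c/4) + C2*cos(2^(2/3)*3^(1/6)*7^(1/3)*c/4))*exp(6^(2/3)*7^(1/3)*c/12)


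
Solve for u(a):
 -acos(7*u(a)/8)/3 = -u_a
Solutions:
 Integral(1/acos(7*_y/8), (_y, u(a))) = C1 + a/3


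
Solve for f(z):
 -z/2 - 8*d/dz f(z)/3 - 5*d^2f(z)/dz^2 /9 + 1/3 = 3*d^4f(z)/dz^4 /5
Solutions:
 f(z) = C1 + C2*exp(-5^(1/3)*z*(-9*(12 + sqrt(105601)/27)^(1/3) + 5*5^(1/3)/(12 + sqrt(105601)/27)^(1/3))/54)*sin(sqrt(3)*z*(25/(60 + 5*sqrt(105601)/27)^(1/3) + 9*(60 + 5*sqrt(105601)/27)^(1/3))/54) + C3*exp(-5^(1/3)*z*(-9*(12 + sqrt(105601)/27)^(1/3) + 5*5^(1/3)/(12 + sqrt(105601)/27)^(1/3))/54)*cos(sqrt(3)*z*(25/(60 + 5*sqrt(105601)/27)^(1/3) + 9*(60 + 5*sqrt(105601)/27)^(1/3))/54) + C4*exp(5^(1/3)*z*(-9*(12 + sqrt(105601)/27)^(1/3) + 5*5^(1/3)/(12 + sqrt(105601)/27)^(1/3))/27) - 3*z^2/32 + 21*z/128


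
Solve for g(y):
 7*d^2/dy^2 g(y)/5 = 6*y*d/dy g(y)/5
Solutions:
 g(y) = C1 + C2*erfi(sqrt(21)*y/7)


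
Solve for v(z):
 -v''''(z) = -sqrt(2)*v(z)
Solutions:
 v(z) = C1*exp(-2^(1/8)*z) + C2*exp(2^(1/8)*z) + C3*sin(2^(1/8)*z) + C4*cos(2^(1/8)*z)


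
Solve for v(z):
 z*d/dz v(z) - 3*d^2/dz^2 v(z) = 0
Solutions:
 v(z) = C1 + C2*erfi(sqrt(6)*z/6)


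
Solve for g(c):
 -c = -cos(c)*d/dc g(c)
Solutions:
 g(c) = C1 + Integral(c/cos(c), c)


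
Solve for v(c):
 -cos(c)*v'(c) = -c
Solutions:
 v(c) = C1 + Integral(c/cos(c), c)


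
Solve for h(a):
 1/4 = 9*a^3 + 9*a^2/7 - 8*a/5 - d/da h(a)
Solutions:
 h(a) = C1 + 9*a^4/4 + 3*a^3/7 - 4*a^2/5 - a/4


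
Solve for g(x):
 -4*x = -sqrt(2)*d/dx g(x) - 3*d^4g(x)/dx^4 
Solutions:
 g(x) = C1 + C4*exp(-2^(1/6)*3^(2/3)*x/3) + sqrt(2)*x^2 + (C2*sin(6^(1/6)*x/2) + C3*cos(6^(1/6)*x/2))*exp(2^(1/6)*3^(2/3)*x/6)


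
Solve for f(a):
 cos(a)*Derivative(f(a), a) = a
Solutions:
 f(a) = C1 + Integral(a/cos(a), a)


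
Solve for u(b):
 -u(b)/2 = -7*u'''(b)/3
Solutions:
 u(b) = C3*exp(14^(2/3)*3^(1/3)*b/14) + (C1*sin(14^(2/3)*3^(5/6)*b/28) + C2*cos(14^(2/3)*3^(5/6)*b/28))*exp(-14^(2/3)*3^(1/3)*b/28)


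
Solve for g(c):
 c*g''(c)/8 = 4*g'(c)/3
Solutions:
 g(c) = C1 + C2*c^(35/3)


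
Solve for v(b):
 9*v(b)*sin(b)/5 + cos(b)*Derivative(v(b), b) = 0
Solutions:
 v(b) = C1*cos(b)^(9/5)


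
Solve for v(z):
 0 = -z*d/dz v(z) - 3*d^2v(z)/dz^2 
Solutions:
 v(z) = C1 + C2*erf(sqrt(6)*z/6)


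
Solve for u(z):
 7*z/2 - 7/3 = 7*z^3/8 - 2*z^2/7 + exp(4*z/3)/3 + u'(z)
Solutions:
 u(z) = C1 - 7*z^4/32 + 2*z^3/21 + 7*z^2/4 - 7*z/3 - exp(4*z/3)/4


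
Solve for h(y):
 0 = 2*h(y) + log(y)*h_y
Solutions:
 h(y) = C1*exp(-2*li(y))


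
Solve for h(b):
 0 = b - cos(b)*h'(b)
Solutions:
 h(b) = C1 + Integral(b/cos(b), b)


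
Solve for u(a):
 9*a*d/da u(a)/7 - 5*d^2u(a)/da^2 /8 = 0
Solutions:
 u(a) = C1 + C2*erfi(6*sqrt(35)*a/35)


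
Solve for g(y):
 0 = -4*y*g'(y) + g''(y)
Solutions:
 g(y) = C1 + C2*erfi(sqrt(2)*y)


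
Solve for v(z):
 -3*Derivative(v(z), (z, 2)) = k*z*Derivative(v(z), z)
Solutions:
 v(z) = Piecewise((-sqrt(6)*sqrt(pi)*C1*erf(sqrt(6)*sqrt(k)*z/6)/(2*sqrt(k)) - C2, (k > 0) | (k < 0)), (-C1*z - C2, True))


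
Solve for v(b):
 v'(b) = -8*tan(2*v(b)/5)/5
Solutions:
 v(b) = -5*asin(C1*exp(-16*b/25))/2 + 5*pi/2
 v(b) = 5*asin(C1*exp(-16*b/25))/2


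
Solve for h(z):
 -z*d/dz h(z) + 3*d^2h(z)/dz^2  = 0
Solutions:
 h(z) = C1 + C2*erfi(sqrt(6)*z/6)


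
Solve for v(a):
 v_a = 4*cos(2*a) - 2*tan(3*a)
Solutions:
 v(a) = C1 + 2*log(cos(3*a))/3 + 2*sin(2*a)


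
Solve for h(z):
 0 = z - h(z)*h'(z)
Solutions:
 h(z) = -sqrt(C1 + z^2)
 h(z) = sqrt(C1 + z^2)


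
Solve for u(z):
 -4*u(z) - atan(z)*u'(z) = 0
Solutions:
 u(z) = C1*exp(-4*Integral(1/atan(z), z))


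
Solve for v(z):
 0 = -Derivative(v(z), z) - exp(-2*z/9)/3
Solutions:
 v(z) = C1 + 3*exp(-2*z/9)/2


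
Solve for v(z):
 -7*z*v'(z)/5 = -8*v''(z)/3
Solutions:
 v(z) = C1 + C2*erfi(sqrt(105)*z/20)


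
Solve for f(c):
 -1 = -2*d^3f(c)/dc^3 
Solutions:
 f(c) = C1 + C2*c + C3*c^2 + c^3/12


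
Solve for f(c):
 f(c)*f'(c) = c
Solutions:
 f(c) = -sqrt(C1 + c^2)
 f(c) = sqrt(C1 + c^2)


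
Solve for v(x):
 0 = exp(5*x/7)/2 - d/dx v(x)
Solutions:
 v(x) = C1 + 7*exp(5*x/7)/10


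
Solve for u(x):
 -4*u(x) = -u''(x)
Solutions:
 u(x) = C1*exp(-2*x) + C2*exp(2*x)


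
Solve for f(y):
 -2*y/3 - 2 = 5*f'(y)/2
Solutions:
 f(y) = C1 - 2*y^2/15 - 4*y/5


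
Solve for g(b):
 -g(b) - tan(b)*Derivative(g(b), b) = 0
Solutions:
 g(b) = C1/sin(b)


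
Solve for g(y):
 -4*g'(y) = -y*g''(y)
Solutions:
 g(y) = C1 + C2*y^5


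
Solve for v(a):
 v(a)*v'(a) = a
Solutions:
 v(a) = -sqrt(C1 + a^2)
 v(a) = sqrt(C1 + a^2)


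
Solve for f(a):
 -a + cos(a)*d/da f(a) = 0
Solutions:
 f(a) = C1 + Integral(a/cos(a), a)


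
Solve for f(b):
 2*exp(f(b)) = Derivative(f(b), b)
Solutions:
 f(b) = log(-1/(C1 + 2*b))


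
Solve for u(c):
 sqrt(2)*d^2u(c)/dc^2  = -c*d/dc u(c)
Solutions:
 u(c) = C1 + C2*erf(2^(1/4)*c/2)


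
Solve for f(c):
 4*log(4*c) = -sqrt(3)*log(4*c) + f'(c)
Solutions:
 f(c) = C1 + sqrt(3)*c*log(c) + 4*c*log(c) - 4*c - sqrt(3)*c + c*log(2^(2*sqrt(3) + 8))


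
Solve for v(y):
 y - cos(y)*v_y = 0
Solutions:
 v(y) = C1 + Integral(y/cos(y), y)


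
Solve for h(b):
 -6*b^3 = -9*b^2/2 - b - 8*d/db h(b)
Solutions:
 h(b) = C1 + 3*b^4/16 - 3*b^3/16 - b^2/16


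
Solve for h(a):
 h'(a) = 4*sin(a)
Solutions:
 h(a) = C1 - 4*cos(a)


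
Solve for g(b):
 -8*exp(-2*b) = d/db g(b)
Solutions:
 g(b) = C1 + 4*exp(-2*b)


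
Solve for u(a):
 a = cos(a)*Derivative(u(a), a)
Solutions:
 u(a) = C1 + Integral(a/cos(a), a)


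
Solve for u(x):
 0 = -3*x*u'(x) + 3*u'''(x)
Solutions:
 u(x) = C1 + Integral(C2*airyai(x) + C3*airybi(x), x)


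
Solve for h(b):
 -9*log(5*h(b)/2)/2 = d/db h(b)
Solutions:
 -2*Integral(1/(-log(_y) - log(5) + log(2)), (_y, h(b)))/9 = C1 - b


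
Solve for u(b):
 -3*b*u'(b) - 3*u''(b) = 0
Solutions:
 u(b) = C1 + C2*erf(sqrt(2)*b/2)


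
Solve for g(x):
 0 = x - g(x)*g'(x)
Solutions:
 g(x) = -sqrt(C1 + x^2)
 g(x) = sqrt(C1 + x^2)


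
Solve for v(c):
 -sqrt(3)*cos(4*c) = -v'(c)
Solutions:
 v(c) = C1 + sqrt(3)*sin(4*c)/4


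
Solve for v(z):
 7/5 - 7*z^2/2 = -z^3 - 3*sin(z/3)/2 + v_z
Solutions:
 v(z) = C1 + z^4/4 - 7*z^3/6 + 7*z/5 - 9*cos(z/3)/2


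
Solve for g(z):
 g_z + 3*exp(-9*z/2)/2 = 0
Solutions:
 g(z) = C1 + exp(-9*z/2)/3


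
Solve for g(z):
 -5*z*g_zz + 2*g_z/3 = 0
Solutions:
 g(z) = C1 + C2*z^(17/15)


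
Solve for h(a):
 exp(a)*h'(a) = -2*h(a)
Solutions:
 h(a) = C1*exp(2*exp(-a))


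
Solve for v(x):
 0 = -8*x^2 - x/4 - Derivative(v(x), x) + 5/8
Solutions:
 v(x) = C1 - 8*x^3/3 - x^2/8 + 5*x/8


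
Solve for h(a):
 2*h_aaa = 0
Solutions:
 h(a) = C1 + C2*a + C3*a^2


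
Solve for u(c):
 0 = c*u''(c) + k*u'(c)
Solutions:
 u(c) = C1 + c^(1 - re(k))*(C2*sin(log(c)*Abs(im(k))) + C3*cos(log(c)*im(k)))


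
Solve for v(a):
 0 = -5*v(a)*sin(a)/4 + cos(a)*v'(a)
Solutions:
 v(a) = C1/cos(a)^(5/4)


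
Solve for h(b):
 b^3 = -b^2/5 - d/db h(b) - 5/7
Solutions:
 h(b) = C1 - b^4/4 - b^3/15 - 5*b/7


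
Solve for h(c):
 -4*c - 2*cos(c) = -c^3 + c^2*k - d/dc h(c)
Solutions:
 h(c) = C1 - c^4/4 + c^3*k/3 + 2*c^2 + 2*sin(c)


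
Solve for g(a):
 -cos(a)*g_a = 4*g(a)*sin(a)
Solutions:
 g(a) = C1*cos(a)^4


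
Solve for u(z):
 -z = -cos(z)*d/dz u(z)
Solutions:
 u(z) = C1 + Integral(z/cos(z), z)


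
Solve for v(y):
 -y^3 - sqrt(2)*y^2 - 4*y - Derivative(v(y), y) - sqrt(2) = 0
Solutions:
 v(y) = C1 - y^4/4 - sqrt(2)*y^3/3 - 2*y^2 - sqrt(2)*y


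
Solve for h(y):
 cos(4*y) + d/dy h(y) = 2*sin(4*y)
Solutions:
 h(y) = C1 - sin(4*y)/4 - cos(4*y)/2


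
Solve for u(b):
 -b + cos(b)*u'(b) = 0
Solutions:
 u(b) = C1 + Integral(b/cos(b), b)


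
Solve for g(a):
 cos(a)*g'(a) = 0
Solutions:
 g(a) = C1


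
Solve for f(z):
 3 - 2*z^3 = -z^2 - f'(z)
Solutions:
 f(z) = C1 + z^4/2 - z^3/3 - 3*z


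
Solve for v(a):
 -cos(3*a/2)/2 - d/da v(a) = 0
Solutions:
 v(a) = C1 - sin(3*a/2)/3


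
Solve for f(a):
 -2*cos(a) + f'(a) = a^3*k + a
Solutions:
 f(a) = C1 + a^4*k/4 + a^2/2 + 2*sin(a)


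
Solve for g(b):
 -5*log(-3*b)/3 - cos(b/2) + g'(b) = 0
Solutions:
 g(b) = C1 + 5*b*log(-b)/3 - 5*b/3 + 5*b*log(3)/3 + 2*sin(b/2)


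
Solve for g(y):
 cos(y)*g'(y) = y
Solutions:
 g(y) = C1 + Integral(y/cos(y), y)


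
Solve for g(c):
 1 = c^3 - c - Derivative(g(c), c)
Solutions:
 g(c) = C1 + c^4/4 - c^2/2 - c


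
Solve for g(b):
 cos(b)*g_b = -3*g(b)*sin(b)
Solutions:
 g(b) = C1*cos(b)^3


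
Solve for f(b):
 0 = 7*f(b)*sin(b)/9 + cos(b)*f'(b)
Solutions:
 f(b) = C1*cos(b)^(7/9)


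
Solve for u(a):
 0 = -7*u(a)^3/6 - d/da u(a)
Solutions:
 u(a) = -sqrt(3)*sqrt(-1/(C1 - 7*a))
 u(a) = sqrt(3)*sqrt(-1/(C1 - 7*a))


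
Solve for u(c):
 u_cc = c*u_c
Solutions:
 u(c) = C1 + C2*erfi(sqrt(2)*c/2)


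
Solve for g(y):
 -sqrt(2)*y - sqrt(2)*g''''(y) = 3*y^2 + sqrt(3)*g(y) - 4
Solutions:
 g(y) = -sqrt(3)*y^2 - sqrt(6)*y/3 + (C1*sin(2^(3/8)*3^(1/8)*y/2) + C2*cos(2^(3/8)*3^(1/8)*y/2))*exp(-2^(3/8)*3^(1/8)*y/2) + (C3*sin(2^(3/8)*3^(1/8)*y/2) + C4*cos(2^(3/8)*3^(1/8)*y/2))*exp(2^(3/8)*3^(1/8)*y/2) + 4*sqrt(3)/3


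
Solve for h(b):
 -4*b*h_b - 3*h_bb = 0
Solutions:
 h(b) = C1 + C2*erf(sqrt(6)*b/3)


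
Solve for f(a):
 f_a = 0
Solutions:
 f(a) = C1


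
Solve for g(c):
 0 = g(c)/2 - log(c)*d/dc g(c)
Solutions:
 g(c) = C1*exp(li(c)/2)


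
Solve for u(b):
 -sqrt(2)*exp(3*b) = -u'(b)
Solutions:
 u(b) = C1 + sqrt(2)*exp(3*b)/3


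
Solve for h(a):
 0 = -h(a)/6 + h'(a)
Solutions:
 h(a) = C1*exp(a/6)


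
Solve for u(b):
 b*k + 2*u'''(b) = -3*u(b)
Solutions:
 u(b) = C3*exp(-2^(2/3)*3^(1/3)*b/2) - b*k/3 + (C1*sin(2^(2/3)*3^(5/6)*b/4) + C2*cos(2^(2/3)*3^(5/6)*b/4))*exp(2^(2/3)*3^(1/3)*b/4)


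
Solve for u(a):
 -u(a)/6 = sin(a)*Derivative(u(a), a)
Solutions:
 u(a) = C1*(cos(a) + 1)^(1/12)/(cos(a) - 1)^(1/12)


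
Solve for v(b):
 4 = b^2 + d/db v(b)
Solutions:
 v(b) = C1 - b^3/3 + 4*b


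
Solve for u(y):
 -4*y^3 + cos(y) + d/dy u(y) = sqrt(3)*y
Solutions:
 u(y) = C1 + y^4 + sqrt(3)*y^2/2 - sin(y)


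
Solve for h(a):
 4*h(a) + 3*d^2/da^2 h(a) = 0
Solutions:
 h(a) = C1*sin(2*sqrt(3)*a/3) + C2*cos(2*sqrt(3)*a/3)


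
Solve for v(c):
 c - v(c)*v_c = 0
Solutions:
 v(c) = -sqrt(C1 + c^2)
 v(c) = sqrt(C1 + c^2)


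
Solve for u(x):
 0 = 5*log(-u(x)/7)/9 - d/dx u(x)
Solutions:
 -9*Integral(1/(log(-_y) - log(7)), (_y, u(x)))/5 = C1 - x


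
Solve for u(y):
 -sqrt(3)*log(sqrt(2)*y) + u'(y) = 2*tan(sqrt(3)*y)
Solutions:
 u(y) = C1 + sqrt(3)*y*(log(y) - 1) + sqrt(3)*y*log(2)/2 - 2*sqrt(3)*log(cos(sqrt(3)*y))/3


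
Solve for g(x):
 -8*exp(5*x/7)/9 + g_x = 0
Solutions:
 g(x) = C1 + 56*exp(5*x/7)/45


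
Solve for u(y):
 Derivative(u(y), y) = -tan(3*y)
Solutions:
 u(y) = C1 + log(cos(3*y))/3


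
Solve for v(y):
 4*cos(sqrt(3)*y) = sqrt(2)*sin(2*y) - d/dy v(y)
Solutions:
 v(y) = C1 - 4*sqrt(3)*sin(sqrt(3)*y)/3 - sqrt(2)*cos(2*y)/2


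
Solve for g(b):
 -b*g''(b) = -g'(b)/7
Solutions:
 g(b) = C1 + C2*b^(8/7)


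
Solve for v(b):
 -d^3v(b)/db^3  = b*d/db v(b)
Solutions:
 v(b) = C1 + Integral(C2*airyai(-b) + C3*airybi(-b), b)


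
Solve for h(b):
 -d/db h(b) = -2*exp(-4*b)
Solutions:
 h(b) = C1 - exp(-4*b)/2


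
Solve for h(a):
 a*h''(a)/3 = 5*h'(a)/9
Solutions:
 h(a) = C1 + C2*a^(8/3)


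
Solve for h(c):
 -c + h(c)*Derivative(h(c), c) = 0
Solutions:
 h(c) = -sqrt(C1 + c^2)
 h(c) = sqrt(C1 + c^2)


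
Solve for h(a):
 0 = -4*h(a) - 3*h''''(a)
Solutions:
 h(a) = (C1*sin(3^(3/4)*a/3) + C2*cos(3^(3/4)*a/3))*exp(-3^(3/4)*a/3) + (C3*sin(3^(3/4)*a/3) + C4*cos(3^(3/4)*a/3))*exp(3^(3/4)*a/3)


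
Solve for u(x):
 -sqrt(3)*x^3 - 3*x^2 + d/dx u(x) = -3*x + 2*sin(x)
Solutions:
 u(x) = C1 + sqrt(3)*x^4/4 + x^3 - 3*x^2/2 - 2*cos(x)


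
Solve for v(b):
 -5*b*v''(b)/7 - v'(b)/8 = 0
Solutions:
 v(b) = C1 + C2*b^(33/40)


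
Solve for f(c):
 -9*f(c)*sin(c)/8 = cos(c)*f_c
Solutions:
 f(c) = C1*cos(c)^(9/8)


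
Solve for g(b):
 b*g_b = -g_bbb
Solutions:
 g(b) = C1 + Integral(C2*airyai(-b) + C3*airybi(-b), b)


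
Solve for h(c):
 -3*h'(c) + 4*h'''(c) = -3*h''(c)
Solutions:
 h(c) = C1 + C2*exp(c*(-3 + sqrt(57))/8) + C3*exp(-c*(3 + sqrt(57))/8)


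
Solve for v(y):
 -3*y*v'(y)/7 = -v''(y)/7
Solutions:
 v(y) = C1 + C2*erfi(sqrt(6)*y/2)


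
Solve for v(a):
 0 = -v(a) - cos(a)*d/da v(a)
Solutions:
 v(a) = C1*sqrt(sin(a) - 1)/sqrt(sin(a) + 1)


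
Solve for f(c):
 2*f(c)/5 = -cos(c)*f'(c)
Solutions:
 f(c) = C1*(sin(c) - 1)^(1/5)/(sin(c) + 1)^(1/5)


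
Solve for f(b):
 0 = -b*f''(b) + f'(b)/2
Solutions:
 f(b) = C1 + C2*b^(3/2)


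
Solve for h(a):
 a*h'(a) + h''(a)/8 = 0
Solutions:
 h(a) = C1 + C2*erf(2*a)


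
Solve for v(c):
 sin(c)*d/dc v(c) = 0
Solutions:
 v(c) = C1


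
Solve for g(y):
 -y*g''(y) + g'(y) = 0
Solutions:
 g(y) = C1 + C2*y^2


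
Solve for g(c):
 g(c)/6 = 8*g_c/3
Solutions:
 g(c) = C1*exp(c/16)


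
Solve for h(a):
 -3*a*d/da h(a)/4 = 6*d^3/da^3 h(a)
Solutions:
 h(a) = C1 + Integral(C2*airyai(-a/2) + C3*airybi(-a/2), a)


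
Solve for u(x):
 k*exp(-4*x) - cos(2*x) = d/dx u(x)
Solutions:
 u(x) = C1 - k*exp(-4*x)/4 - sin(2*x)/2


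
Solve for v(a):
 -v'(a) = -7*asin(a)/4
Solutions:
 v(a) = C1 + 7*a*asin(a)/4 + 7*sqrt(1 - a^2)/4


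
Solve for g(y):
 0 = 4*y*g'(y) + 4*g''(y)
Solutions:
 g(y) = C1 + C2*erf(sqrt(2)*y/2)


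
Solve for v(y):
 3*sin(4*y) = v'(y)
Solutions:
 v(y) = C1 - 3*cos(4*y)/4


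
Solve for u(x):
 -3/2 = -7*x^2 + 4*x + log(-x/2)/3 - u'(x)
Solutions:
 u(x) = C1 - 7*x^3/3 + 2*x^2 + x*log(-x)/3 + x*(7 - 2*log(2))/6


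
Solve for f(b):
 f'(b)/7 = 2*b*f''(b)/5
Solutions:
 f(b) = C1 + C2*b^(19/14)


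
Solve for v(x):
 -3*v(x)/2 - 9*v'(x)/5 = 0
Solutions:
 v(x) = C1*exp(-5*x/6)


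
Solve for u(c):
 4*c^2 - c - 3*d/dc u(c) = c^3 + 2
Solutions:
 u(c) = C1 - c^4/12 + 4*c^3/9 - c^2/6 - 2*c/3


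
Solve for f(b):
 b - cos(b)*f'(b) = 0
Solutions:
 f(b) = C1 + Integral(b/cos(b), b)


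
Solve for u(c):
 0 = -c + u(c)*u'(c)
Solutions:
 u(c) = -sqrt(C1 + c^2)
 u(c) = sqrt(C1 + c^2)


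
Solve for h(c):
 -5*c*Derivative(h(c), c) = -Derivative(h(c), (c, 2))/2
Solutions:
 h(c) = C1 + C2*erfi(sqrt(5)*c)


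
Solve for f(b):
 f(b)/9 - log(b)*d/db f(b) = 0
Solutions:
 f(b) = C1*exp(li(b)/9)


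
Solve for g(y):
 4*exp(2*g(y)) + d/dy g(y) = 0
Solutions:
 g(y) = log(-sqrt(-1/(C1 - 4*y))) - log(2)/2
 g(y) = log(-1/(C1 - 4*y))/2 - log(2)/2


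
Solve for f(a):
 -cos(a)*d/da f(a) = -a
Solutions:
 f(a) = C1 + Integral(a/cos(a), a)


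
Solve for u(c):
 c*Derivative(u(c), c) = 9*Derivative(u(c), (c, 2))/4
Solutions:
 u(c) = C1 + C2*erfi(sqrt(2)*c/3)


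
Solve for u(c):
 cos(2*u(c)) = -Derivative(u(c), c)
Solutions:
 u(c) = -asin((C1 + exp(4*c))/(C1 - exp(4*c)))/2 + pi/2
 u(c) = asin((C1 + exp(4*c))/(C1 - exp(4*c)))/2


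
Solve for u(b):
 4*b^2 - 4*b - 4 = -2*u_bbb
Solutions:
 u(b) = C1 + C2*b + C3*b^2 - b^5/30 + b^4/12 + b^3/3


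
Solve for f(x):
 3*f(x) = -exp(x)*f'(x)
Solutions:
 f(x) = C1*exp(3*exp(-x))


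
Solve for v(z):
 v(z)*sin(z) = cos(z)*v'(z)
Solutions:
 v(z) = C1/cos(z)


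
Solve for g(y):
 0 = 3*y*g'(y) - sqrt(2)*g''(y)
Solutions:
 g(y) = C1 + C2*erfi(2^(1/4)*sqrt(3)*y/2)


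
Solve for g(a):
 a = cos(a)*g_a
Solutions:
 g(a) = C1 + Integral(a/cos(a), a)


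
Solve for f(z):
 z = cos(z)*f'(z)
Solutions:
 f(z) = C1 + Integral(z/cos(z), z)


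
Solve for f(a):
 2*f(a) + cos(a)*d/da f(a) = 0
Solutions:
 f(a) = C1*(sin(a) - 1)/(sin(a) + 1)


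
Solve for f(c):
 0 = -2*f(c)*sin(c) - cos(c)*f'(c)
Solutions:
 f(c) = C1*cos(c)^2


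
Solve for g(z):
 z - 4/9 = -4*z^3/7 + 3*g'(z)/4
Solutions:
 g(z) = C1 + 4*z^4/21 + 2*z^2/3 - 16*z/27


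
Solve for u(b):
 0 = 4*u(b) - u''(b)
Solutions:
 u(b) = C1*exp(-2*b) + C2*exp(2*b)


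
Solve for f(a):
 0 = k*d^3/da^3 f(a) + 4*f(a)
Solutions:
 f(a) = C1*exp(2^(2/3)*a*(-1/k)^(1/3)) + C2*exp(2^(2/3)*a*(-1/k)^(1/3)*(-1 + sqrt(3)*I)/2) + C3*exp(-2^(2/3)*a*(-1/k)^(1/3)*(1 + sqrt(3)*I)/2)


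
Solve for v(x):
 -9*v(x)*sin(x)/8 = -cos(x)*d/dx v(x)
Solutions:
 v(x) = C1/cos(x)^(9/8)


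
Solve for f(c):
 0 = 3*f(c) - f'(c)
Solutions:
 f(c) = C1*exp(3*c)


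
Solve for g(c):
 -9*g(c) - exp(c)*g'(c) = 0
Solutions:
 g(c) = C1*exp(9*exp(-c))


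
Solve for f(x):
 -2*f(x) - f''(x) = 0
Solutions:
 f(x) = C1*sin(sqrt(2)*x) + C2*cos(sqrt(2)*x)


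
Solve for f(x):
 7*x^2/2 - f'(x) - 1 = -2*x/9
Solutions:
 f(x) = C1 + 7*x^3/6 + x^2/9 - x


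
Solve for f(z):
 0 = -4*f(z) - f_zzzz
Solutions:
 f(z) = (C1*sin(z) + C2*cos(z))*exp(-z) + (C3*sin(z) + C4*cos(z))*exp(z)


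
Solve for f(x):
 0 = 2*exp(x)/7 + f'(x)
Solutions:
 f(x) = C1 - 2*exp(x)/7


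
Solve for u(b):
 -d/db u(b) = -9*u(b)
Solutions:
 u(b) = C1*exp(9*b)


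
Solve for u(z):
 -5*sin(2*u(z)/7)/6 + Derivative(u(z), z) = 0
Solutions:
 -5*z/6 + 7*log(cos(2*u(z)/7) - 1)/4 - 7*log(cos(2*u(z)/7) + 1)/4 = C1


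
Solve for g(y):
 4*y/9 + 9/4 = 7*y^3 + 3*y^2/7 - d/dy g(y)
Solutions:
 g(y) = C1 + 7*y^4/4 + y^3/7 - 2*y^2/9 - 9*y/4


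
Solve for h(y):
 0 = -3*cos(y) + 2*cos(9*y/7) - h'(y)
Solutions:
 h(y) = C1 - 3*sin(y) + 14*sin(9*y/7)/9


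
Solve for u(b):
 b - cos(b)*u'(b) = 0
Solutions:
 u(b) = C1 + Integral(b/cos(b), b)


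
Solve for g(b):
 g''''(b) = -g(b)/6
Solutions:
 g(b) = (C1*sin(2^(1/4)*3^(3/4)*b/6) + C2*cos(2^(1/4)*3^(3/4)*b/6))*exp(-2^(1/4)*3^(3/4)*b/6) + (C3*sin(2^(1/4)*3^(3/4)*b/6) + C4*cos(2^(1/4)*3^(3/4)*b/6))*exp(2^(1/4)*3^(3/4)*b/6)


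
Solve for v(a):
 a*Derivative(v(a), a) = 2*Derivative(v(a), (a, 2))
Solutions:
 v(a) = C1 + C2*erfi(a/2)


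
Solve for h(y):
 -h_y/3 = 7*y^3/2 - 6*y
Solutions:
 h(y) = C1 - 21*y^4/8 + 9*y^2


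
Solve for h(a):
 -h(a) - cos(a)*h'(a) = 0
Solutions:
 h(a) = C1*sqrt(sin(a) - 1)/sqrt(sin(a) + 1)


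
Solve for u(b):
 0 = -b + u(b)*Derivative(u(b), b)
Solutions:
 u(b) = -sqrt(C1 + b^2)
 u(b) = sqrt(C1 + b^2)


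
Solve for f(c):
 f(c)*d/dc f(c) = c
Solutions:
 f(c) = -sqrt(C1 + c^2)
 f(c) = sqrt(C1 + c^2)


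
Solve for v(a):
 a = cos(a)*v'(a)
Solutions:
 v(a) = C1 + Integral(a/cos(a), a)


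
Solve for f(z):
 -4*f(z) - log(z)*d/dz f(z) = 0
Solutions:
 f(z) = C1*exp(-4*li(z))


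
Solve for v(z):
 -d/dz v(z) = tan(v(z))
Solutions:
 v(z) = pi - asin(C1*exp(-z))
 v(z) = asin(C1*exp(-z))


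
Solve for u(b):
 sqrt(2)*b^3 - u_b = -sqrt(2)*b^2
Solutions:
 u(b) = C1 + sqrt(2)*b^4/4 + sqrt(2)*b^3/3


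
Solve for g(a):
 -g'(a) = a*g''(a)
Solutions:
 g(a) = C1 + C2*log(a)


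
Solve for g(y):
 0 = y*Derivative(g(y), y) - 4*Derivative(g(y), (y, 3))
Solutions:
 g(y) = C1 + Integral(C2*airyai(2^(1/3)*y/2) + C3*airybi(2^(1/3)*y/2), y)


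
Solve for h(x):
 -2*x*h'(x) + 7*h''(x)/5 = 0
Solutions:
 h(x) = C1 + C2*erfi(sqrt(35)*x/7)


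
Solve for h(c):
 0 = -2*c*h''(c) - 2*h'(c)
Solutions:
 h(c) = C1 + C2*log(c)


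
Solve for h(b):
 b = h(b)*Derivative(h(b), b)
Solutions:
 h(b) = -sqrt(C1 + b^2)
 h(b) = sqrt(C1 + b^2)


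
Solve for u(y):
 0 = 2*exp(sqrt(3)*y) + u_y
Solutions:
 u(y) = C1 - 2*sqrt(3)*exp(sqrt(3)*y)/3


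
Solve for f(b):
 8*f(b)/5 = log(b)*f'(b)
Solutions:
 f(b) = C1*exp(8*li(b)/5)


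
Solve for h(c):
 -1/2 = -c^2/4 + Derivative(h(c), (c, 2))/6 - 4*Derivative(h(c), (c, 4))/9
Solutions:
 h(c) = C1 + C2*c + C3*exp(-sqrt(6)*c/4) + C4*exp(sqrt(6)*c/4) + c^4/8 + 5*c^2/2


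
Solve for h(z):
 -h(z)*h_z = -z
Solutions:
 h(z) = -sqrt(C1 + z^2)
 h(z) = sqrt(C1 + z^2)


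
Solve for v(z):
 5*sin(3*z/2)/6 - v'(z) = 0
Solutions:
 v(z) = C1 - 5*cos(3*z/2)/9


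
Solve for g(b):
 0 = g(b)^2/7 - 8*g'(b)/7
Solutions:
 g(b) = -8/(C1 + b)


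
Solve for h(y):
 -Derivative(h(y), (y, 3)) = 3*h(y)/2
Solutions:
 h(y) = C3*exp(-2^(2/3)*3^(1/3)*y/2) + (C1*sin(2^(2/3)*3^(5/6)*y/4) + C2*cos(2^(2/3)*3^(5/6)*y/4))*exp(2^(2/3)*3^(1/3)*y/4)


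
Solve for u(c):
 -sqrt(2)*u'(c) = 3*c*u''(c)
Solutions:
 u(c) = C1 + C2*c^(1 - sqrt(2)/3)


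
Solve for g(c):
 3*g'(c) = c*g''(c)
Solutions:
 g(c) = C1 + C2*c^4


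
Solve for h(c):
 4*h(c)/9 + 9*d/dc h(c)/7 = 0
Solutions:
 h(c) = C1*exp(-28*c/81)


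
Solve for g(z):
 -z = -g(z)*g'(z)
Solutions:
 g(z) = -sqrt(C1 + z^2)
 g(z) = sqrt(C1 + z^2)


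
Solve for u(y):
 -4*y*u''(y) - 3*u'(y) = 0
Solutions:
 u(y) = C1 + C2*y^(1/4)


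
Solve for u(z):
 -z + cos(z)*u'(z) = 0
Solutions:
 u(z) = C1 + Integral(z/cos(z), z)


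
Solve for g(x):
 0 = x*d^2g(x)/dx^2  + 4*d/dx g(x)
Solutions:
 g(x) = C1 + C2/x^3


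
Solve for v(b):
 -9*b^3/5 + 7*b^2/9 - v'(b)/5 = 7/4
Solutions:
 v(b) = C1 - 9*b^4/4 + 35*b^3/27 - 35*b/4


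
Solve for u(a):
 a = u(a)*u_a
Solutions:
 u(a) = -sqrt(C1 + a^2)
 u(a) = sqrt(C1 + a^2)


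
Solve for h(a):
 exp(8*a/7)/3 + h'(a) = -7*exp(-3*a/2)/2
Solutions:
 h(a) = C1 - 7*exp(8*a/7)/24 + 7*exp(-3*a/2)/3


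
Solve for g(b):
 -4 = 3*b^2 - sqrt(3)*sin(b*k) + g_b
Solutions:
 g(b) = C1 - b^3 - 4*b - sqrt(3)*cos(b*k)/k


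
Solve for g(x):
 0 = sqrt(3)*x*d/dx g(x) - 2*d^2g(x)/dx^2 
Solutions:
 g(x) = C1 + C2*erfi(3^(1/4)*x/2)


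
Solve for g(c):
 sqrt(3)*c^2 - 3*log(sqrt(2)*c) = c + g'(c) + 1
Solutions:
 g(c) = C1 + sqrt(3)*c^3/3 - c^2/2 - 3*c*log(c) - 3*c*log(2)/2 + 2*c


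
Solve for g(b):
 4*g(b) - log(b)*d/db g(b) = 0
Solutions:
 g(b) = C1*exp(4*li(b))


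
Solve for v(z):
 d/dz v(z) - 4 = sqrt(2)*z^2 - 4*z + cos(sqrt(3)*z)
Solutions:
 v(z) = C1 + sqrt(2)*z^3/3 - 2*z^2 + 4*z + sqrt(3)*sin(sqrt(3)*z)/3


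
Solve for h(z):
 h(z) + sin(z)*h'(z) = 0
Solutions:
 h(z) = C1*sqrt(cos(z) + 1)/sqrt(cos(z) - 1)


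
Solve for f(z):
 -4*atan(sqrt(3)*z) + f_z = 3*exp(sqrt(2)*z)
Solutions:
 f(z) = C1 + 4*z*atan(sqrt(3)*z) + 3*sqrt(2)*exp(sqrt(2)*z)/2 - 2*sqrt(3)*log(3*z^2 + 1)/3


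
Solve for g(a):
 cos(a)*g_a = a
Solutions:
 g(a) = C1 + Integral(a/cos(a), a)


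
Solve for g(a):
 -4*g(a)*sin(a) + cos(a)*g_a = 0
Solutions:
 g(a) = C1/cos(a)^4


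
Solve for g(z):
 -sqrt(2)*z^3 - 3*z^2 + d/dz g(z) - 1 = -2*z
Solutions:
 g(z) = C1 + sqrt(2)*z^4/4 + z^3 - z^2 + z


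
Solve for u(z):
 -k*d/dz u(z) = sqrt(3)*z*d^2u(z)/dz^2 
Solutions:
 u(z) = C1 + z^(-sqrt(3)*re(k)/3 + 1)*(C2*sin(sqrt(3)*log(z)*Abs(im(k))/3) + C3*cos(sqrt(3)*log(z)*im(k)/3))


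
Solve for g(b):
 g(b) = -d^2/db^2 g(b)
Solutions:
 g(b) = C1*sin(b) + C2*cos(b)


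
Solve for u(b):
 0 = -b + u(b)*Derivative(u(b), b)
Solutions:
 u(b) = -sqrt(C1 + b^2)
 u(b) = sqrt(C1 + b^2)


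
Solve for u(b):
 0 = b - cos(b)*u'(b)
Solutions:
 u(b) = C1 + Integral(b/cos(b), b)


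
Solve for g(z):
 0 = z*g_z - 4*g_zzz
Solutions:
 g(z) = C1 + Integral(C2*airyai(2^(1/3)*z/2) + C3*airybi(2^(1/3)*z/2), z)


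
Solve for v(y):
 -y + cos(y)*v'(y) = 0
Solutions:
 v(y) = C1 + Integral(y/cos(y), y)


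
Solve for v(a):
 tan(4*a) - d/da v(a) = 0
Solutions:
 v(a) = C1 - log(cos(4*a))/4


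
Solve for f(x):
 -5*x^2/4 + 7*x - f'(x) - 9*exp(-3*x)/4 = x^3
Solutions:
 f(x) = C1 - x^4/4 - 5*x^3/12 + 7*x^2/2 + 3*exp(-3*x)/4
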